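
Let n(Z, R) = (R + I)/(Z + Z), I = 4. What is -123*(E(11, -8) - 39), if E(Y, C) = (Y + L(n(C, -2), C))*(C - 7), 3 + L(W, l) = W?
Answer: 154611/8 ≈ 19326.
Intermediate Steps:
n(Z, R) = (4 + R)/(2*Z) (n(Z, R) = (R + 4)/(Z + Z) = (4 + R)/((2*Z)) = (4 + R)*(1/(2*Z)) = (4 + R)/(2*Z))
L(W, l) = -3 + W
E(Y, C) = (-7 + C)*(-3 + Y + 1/C) (E(Y, C) = (Y + (-3 + (4 - 2)/(2*C)))*(C - 7) = (Y + (-3 + (½)*2/C))*(-7 + C) = (Y + (-3 + 1/C))*(-7 + C) = (-3 + Y + 1/C)*(-7 + C) = (-7 + C)*(-3 + Y + 1/C))
-123*(E(11, -8) - 39) = -123*((22 - 7*11 - 7/(-8) - 3*(-8) - 8*11) - 39) = -123*((22 - 77 - 7*(-⅛) + 24 - 88) - 39) = -123*((22 - 77 + 7/8 + 24 - 88) - 39) = -123*(-945/8 - 39) = -123*(-1257/8) = 154611/8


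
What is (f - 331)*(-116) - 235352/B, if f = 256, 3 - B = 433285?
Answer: 1884894376/216641 ≈ 8700.5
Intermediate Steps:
B = -433282 (B = 3 - 1*433285 = 3 - 433285 = -433282)
(f - 331)*(-116) - 235352/B = (256 - 331)*(-116) - 235352/(-433282) = -75*(-116) - 235352*(-1/433282) = 8700 + 117676/216641 = 1884894376/216641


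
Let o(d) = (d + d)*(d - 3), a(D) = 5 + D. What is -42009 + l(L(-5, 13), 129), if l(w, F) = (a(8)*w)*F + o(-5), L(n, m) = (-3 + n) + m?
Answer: -33544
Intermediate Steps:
L(n, m) = -3 + m + n
o(d) = 2*d*(-3 + d) (o(d) = (2*d)*(-3 + d) = 2*d*(-3 + d))
l(w, F) = 80 + 13*F*w (l(w, F) = ((5 + 8)*w)*F + 2*(-5)*(-3 - 5) = (13*w)*F + 2*(-5)*(-8) = 13*F*w + 80 = 80 + 13*F*w)
-42009 + l(L(-5, 13), 129) = -42009 + (80 + 13*129*(-3 + 13 - 5)) = -42009 + (80 + 13*129*5) = -42009 + (80 + 8385) = -42009 + 8465 = -33544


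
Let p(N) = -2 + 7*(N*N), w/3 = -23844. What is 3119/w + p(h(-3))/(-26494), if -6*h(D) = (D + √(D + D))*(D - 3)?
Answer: -41996947/947584404 + 21*I*√6/13247 ≈ -0.04432 + 0.0038831*I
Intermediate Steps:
w = -71532 (w = 3*(-23844) = -71532)
h(D) = -(-3 + D)*(D + √2*√D)/6 (h(D) = -(D + √(D + D))*(D - 3)/6 = -(D + √(2*D))*(-3 + D)/6 = -(D + √2*√D)*(-3 + D)/6 = -(-3 + D)*(D + √2*√D)/6)
p(N) = -2 + 7*N²
3119/w + p(h(-3))/(-26494) = 3119/(-71532) + (-2 + 7*((½)*(-3) - ⅙*(-3)² + √2*√(-3)/2 - √2*(-3)^(3/2)/6)²)/(-26494) = 3119*(-1/71532) + (-2 + 7*(-3/2 - ⅙*9 + √2*(I*√3)/2 - √2*(-3*I*√3)/6)²)*(-1/26494) = -3119/71532 + (-2 + 7*(-3/2 - 3/2 + I*√6/2 + I*√6/2)²)*(-1/26494) = -3119/71532 + (-2 + 7*(-3 + I*√6)²)*(-1/26494) = -3119/71532 + (1/13247 - 7*(-3 + I*√6)²/26494) = -41245861/947584404 - 7*(-3 + I*√6)²/26494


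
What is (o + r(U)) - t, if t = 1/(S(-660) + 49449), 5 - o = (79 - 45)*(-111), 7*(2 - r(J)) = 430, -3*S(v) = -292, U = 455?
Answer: 3870113622/1040473 ≈ 3719.6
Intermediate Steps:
S(v) = 292/3 (S(v) = -1/3*(-292) = 292/3)
r(J) = -416/7 (r(J) = 2 - 1/7*430 = 2 - 430/7 = -416/7)
o = 3779 (o = 5 - (79 - 45)*(-111) = 5 - 34*(-111) = 5 - 1*(-3774) = 5 + 3774 = 3779)
t = 3/148639 (t = 1/(292/3 + 49449) = 1/(148639/3) = 3/148639 ≈ 2.0183e-5)
(o + r(U)) - t = (3779 - 416/7) - 1*3/148639 = 26037/7 - 3/148639 = 3870113622/1040473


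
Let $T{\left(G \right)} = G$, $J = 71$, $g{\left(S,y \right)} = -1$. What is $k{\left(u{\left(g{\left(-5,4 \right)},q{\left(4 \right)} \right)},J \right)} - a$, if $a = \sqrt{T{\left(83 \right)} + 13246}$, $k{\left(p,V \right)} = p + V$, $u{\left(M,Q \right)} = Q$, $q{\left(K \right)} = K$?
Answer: $75 - 3 \sqrt{1481} \approx -40.451$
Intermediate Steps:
$k{\left(p,V \right)} = V + p$
$a = 3 \sqrt{1481}$ ($a = \sqrt{83 + 13246} = \sqrt{13329} = 3 \sqrt{1481} \approx 115.45$)
$k{\left(u{\left(g{\left(-5,4 \right)},q{\left(4 \right)} \right)},J \right)} - a = \left(71 + 4\right) - 3 \sqrt{1481} = 75 - 3 \sqrt{1481}$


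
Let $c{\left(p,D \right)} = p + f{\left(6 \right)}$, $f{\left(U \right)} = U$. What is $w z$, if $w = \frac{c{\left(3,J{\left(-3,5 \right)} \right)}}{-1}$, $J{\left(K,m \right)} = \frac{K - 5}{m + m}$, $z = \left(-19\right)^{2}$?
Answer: $-3249$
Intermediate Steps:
$z = 361$
$J{\left(K,m \right)} = \frac{-5 + K}{2 m}$
$c{\left(p,D \right)} = 6 + p$ ($c{\left(p,D \right)} = p + 6 = 6 + p$)
$w = -9$ ($w = \frac{6 + 3}{-1} = 9 \left(-1\right) = -9$)
$w z = \left(-9\right) 361 = -3249$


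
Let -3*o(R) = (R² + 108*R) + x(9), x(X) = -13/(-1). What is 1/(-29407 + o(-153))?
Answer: -3/95119 ≈ -3.1539e-5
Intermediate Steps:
x(X) = 13 (x(X) = -13*(-1) = 13)
o(R) = -13/3 - 36*R - R²/3 (o(R) = -((R² + 108*R) + 13)/3 = -(13 + R² + 108*R)/3 = -13/3 - 36*R - R²/3)
1/(-29407 + o(-153)) = 1/(-29407 + (-13/3 - 36*(-153) - ⅓*(-153)²)) = 1/(-29407 + (-13/3 + 5508 - ⅓*23409)) = 1/(-29407 + (-13/3 + 5508 - 7803)) = 1/(-29407 - 6898/3) = 1/(-95119/3) = -3/95119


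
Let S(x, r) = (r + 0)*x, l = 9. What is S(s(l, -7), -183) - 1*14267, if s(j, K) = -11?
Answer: -12254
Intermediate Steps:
S(x, r) = r*x
S(s(l, -7), -183) - 1*14267 = -183*(-11) - 1*14267 = 2013 - 14267 = -12254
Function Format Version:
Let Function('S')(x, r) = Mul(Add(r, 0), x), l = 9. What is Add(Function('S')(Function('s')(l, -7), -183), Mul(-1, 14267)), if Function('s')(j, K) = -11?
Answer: -12254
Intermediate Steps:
Function('S')(x, r) = Mul(r, x)
Add(Function('S')(Function('s')(l, -7), -183), Mul(-1, 14267)) = Add(Mul(-183, -11), Mul(-1, 14267)) = Add(2013, -14267) = -12254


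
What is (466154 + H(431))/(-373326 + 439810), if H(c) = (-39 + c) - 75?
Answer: 466471/66484 ≈ 7.0163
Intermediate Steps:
H(c) = -114 + c
(466154 + H(431))/(-373326 + 439810) = (466154 + (-114 + 431))/(-373326 + 439810) = (466154 + 317)/66484 = 466471*(1/66484) = 466471/66484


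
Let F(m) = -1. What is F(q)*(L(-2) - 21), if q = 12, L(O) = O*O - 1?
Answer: 18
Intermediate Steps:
L(O) = -1 + O² (L(O) = O² - 1 = -1 + O²)
F(q)*(L(-2) - 21) = -((-1 + (-2)²) - 21) = -((-1 + 4) - 21) = -(3 - 21) = -1*(-18) = 18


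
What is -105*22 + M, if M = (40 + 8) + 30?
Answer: -2232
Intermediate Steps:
M = 78 (M = 48 + 30 = 78)
-105*22 + M = -105*22 + 78 = -2310 + 78 = -2232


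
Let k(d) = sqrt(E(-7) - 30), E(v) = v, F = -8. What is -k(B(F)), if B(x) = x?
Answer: -I*sqrt(37) ≈ -6.0828*I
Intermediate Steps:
k(d) = I*sqrt(37) (k(d) = sqrt(-7 - 30) = sqrt(-37) = I*sqrt(37))
-k(B(F)) = -I*sqrt(37)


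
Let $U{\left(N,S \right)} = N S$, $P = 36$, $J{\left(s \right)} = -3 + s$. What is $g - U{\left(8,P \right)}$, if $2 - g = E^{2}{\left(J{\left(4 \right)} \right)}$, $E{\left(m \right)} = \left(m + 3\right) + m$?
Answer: $-311$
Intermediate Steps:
$E{\left(m \right)} = 3 + 2 m$ ($E{\left(m \right)} = \left(3 + m\right) + m = 3 + 2 m$)
$g = -23$ ($g = 2 - \left(3 + 2 \left(-3 + 4\right)\right)^{2} = 2 - \left(3 + 2 \cdot 1\right)^{2} = 2 - \left(3 + 2\right)^{2} = 2 - 5^{2} = 2 - 25 = -23$)
$g - U{\left(8,P \right)} = -23 - 8 \cdot 36 = -23 - 288 = -311$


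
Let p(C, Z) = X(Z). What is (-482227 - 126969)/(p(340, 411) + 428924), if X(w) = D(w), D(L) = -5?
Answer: -609196/428919 ≈ -1.4203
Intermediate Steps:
X(w) = -5
p(C, Z) = -5
(-482227 - 126969)/(p(340, 411) + 428924) = (-482227 - 126969)/(-5 + 428924) = -609196/428919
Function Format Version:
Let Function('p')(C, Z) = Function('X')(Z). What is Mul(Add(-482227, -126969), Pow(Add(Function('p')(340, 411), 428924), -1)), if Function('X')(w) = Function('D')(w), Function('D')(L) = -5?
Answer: Rational(-609196, 428919) ≈ -1.4203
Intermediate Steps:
Function('X')(w) = -5
Function('p')(C, Z) = -5
Mul(Add(-482227, -126969), Pow(Add(Function('p')(340, 411), 428924), -1)) = Mul(Add(-482227, -126969), Pow(Add(-5, 428924), -1)) = Mul(-609196, Pow(428919, -1)) = Mul(-609196, Rational(1, 428919)) = Rational(-609196, 428919)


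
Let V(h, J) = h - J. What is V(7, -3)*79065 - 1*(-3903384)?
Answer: 4694034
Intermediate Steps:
V(7, -3)*79065 - 1*(-3903384) = (7 - 1*(-3))*79065 - 1*(-3903384) = (7 + 3)*79065 + 3903384 = 10*79065 + 3903384 = 790650 + 3903384 = 4694034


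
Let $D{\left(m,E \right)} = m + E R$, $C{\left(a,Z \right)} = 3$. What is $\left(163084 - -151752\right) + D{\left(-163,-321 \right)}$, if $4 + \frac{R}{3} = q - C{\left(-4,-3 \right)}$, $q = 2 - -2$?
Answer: $317562$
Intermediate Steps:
$q = 4$ ($q = 2 + 2 = 4$)
$R = -9$ ($R = -12 + 3 \left(4 - 3\right) = -12 + 3 \cdot 1 = -12 + 3 = -9$)
$D{\left(m,E \right)} = m - 9 E$ ($D{\left(m,E \right)} = m + E \left(-9\right) = m - 9 E$)
$\left(163084 - -151752\right) + D{\left(-163,-321 \right)} = \left(163084 - -151752\right) - -2726 = \left(163084 + 151752\right) + \left(-163 + 2889\right) = 314836 + 2726 = 317562$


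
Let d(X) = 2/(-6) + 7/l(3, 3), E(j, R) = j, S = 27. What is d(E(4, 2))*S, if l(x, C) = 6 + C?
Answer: 12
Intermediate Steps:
d(X) = 4/9 (d(X) = 2/(-6) + 7/(6 + 3) = 2*(-1/6) + 7/9 = -1/3 + 7*(1/9) = -1/3 + 7/9 = 4/9)
d(E(4, 2))*S = (4/9)*27 = 12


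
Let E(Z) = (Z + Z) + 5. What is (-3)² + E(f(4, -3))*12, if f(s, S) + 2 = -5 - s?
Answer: -195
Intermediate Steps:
f(s, S) = -7 - s (f(s, S) = -2 + (-5 - s) = -7 - s)
E(Z) = 5 + 2*Z (E(Z) = 2*Z + 5 = 5 + 2*Z)
(-3)² + E(f(4, -3))*12 = (-3)² + (5 + 2*(-7 - 1*4))*12 = 9 + (5 + 2*(-7 - 4))*12 = 9 + (5 + 2*(-11))*12 = 9 + (5 - 22)*12 = 9 - 17*12 = 9 - 204 = -195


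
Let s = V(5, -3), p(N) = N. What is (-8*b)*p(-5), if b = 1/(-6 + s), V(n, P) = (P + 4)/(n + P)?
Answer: -80/11 ≈ -7.2727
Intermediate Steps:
V(n, P) = (4 + P)/(P + n)
s = ½ (s = (4 - 3)/(-3 + 5) = 1/2 = (½)*1 = ½ ≈ 0.50000)
b = -2/11 (b = 1/(-6 + ½) = 1/(-11/2) = -2/11 ≈ -0.18182)
(-8*b)*p(-5) = -8*(-2/11)*(-5) = (16/11)*(-5) = -80/11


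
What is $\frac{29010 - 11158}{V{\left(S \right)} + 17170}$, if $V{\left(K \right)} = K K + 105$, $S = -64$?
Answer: $\frac{17852}{21371} \approx 0.83534$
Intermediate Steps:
$V{\left(K \right)} = 105 + K^{2}$ ($V{\left(K \right)} = K^{2} + 105 = 105 + K^{2}$)
$\frac{29010 - 11158}{V{\left(S \right)} + 17170} = \frac{29010 - 11158}{\left(105 + \left(-64\right)^{2}\right) + 17170} = \frac{17852}{\left(105 + 4096\right) + 17170} = \frac{17852}{4201 + 17170} = \frac{17852}{21371}$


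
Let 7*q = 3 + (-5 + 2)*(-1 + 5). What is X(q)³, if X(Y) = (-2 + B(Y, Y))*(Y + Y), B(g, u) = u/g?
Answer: 5832/343 ≈ 17.003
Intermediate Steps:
q = -9/7 (q = (3 + (-5 + 2)*(-1 + 5))/7 = (3 - 3*4)/7 = (3 - 12)/7 = (⅐)*(-9) = -9/7 ≈ -1.2857)
X(Y) = -2*Y (X(Y) = (-2 + Y/Y)*(Y + Y) = (-2 + 1)*(2*Y) = -2*Y)
X(q)³ = (-2*(-9/7))³ = (18/7)³ = 5832/343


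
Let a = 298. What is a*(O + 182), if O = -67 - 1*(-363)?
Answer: 142444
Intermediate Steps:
O = 296 (O = -67 + 363 = 296)
a*(O + 182) = 298*(296 + 182) = 298*478 = 142444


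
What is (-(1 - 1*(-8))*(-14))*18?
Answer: 2268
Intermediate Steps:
(-(1 - 1*(-8))*(-14))*18 = (-(1 + 8)*(-14))*18 = (-1*9*(-14))*18 = -9*(-14)*18 = 126*18 = 2268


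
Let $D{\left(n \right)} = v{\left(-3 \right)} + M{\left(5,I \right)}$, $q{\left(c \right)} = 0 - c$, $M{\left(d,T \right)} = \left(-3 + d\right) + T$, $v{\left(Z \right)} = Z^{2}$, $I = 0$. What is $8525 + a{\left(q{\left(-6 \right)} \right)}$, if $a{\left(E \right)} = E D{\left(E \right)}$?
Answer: $8591$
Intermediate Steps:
$M{\left(d,T \right)} = -3 + T + d$
$q{\left(c \right)} = - c$
$D{\left(n \right)} = 11$ ($D{\left(n \right)} = \left(-3\right)^{2} + \left(-3 + 0 + 5\right) = 9 + 2 = 11$)
$a{\left(E \right)} = 11 E$ ($a{\left(E \right)} = E 11 = 11 E$)
$8525 + a{\left(q{\left(-6 \right)} \right)} = 8525 + 11 \left(\left(-1\right) \left(-6\right)\right) = 8525 + 11 \cdot 6 = 8525 + 66 = 8591$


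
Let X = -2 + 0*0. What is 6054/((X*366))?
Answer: -1009/122 ≈ -8.2705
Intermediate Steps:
X = -2 (X = -2 + 0 = -2)
6054/((X*366)) = 6054/((-2*366)) = 6054/(-732) = 6054*(-1/732) = -1009/122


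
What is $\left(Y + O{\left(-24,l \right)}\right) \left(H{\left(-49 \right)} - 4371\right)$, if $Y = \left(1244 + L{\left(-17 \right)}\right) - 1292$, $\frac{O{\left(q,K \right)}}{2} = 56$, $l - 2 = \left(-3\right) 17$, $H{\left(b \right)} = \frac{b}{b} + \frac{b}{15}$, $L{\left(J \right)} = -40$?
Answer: $- \frac{524792}{5} \approx -1.0496 \cdot 10^{5}$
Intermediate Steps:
$H{\left(b \right)} = 1 + \frac{b}{15}$ ($H{\left(b \right)} = 1 + b \frac{1}{15} = 1 + \frac{b}{15}$)
$l = -49$ ($l = 2 - 51 = -49$)
$O{\left(q,K \right)} = 112$ ($O{\left(q,K \right)} = 2 \cdot 56 = 112$)
$Y = -88$ ($Y = \left(1244 - 40\right) - 1292 = 1204 - 1292 = -88$)
$\left(Y + O{\left(-24,l \right)}\right) \left(H{\left(-49 \right)} - 4371\right) = \left(-88 + 112\right) \left(\left(1 + \frac{1}{15} \left(-49\right)\right) - 4371\right) = 24 \left(\left(1 - \frac{49}{15}\right) - 4371\right) = 24 \left(- \frac{34}{15} - 4371\right) = 24 \left(- \frac{65599}{15}\right) = - \frac{524792}{5}$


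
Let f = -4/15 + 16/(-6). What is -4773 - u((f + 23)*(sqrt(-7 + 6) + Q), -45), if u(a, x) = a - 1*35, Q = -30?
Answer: -4136 - 301*I/15 ≈ -4136.0 - 20.067*I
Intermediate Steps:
f = -44/15 (f = -4*1/15 + 16*(-1/6) = -4/15 - 8/3 = -44/15 ≈ -2.9333)
u(a, x) = -35 + a (u(a, x) = a - 35 = -35 + a)
-4773 - u((f + 23)*(sqrt(-7 + 6) + Q), -45) = -4773 - (-35 + (-44/15 + 23)*(sqrt(-7 + 6) - 30)) = -4773 - (-35 + 301*(sqrt(-1) - 30)/15) = -4773 - (-35 + 301*(I - 30)/15) = -4773 - (-35 + 301*(-30 + I)/15) = -4773 - (-35 + (-602 + 301*I/15)) = -4773 - (-637 + 301*I/15) = -4773 + (637 - 301*I/15) = -4136 - 301*I/15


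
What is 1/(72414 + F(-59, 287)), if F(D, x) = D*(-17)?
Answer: 1/73417 ≈ 1.3621e-5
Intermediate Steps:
F(D, x) = -17*D
1/(72414 + F(-59, 287)) = 1/(72414 - 17*(-59)) = 1/(72414 + 1003) = 1/73417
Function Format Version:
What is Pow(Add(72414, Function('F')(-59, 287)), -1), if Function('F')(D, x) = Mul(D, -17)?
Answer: Rational(1, 73417) ≈ 1.3621e-5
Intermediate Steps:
Function('F')(D, x) = Mul(-17, D)
Pow(Add(72414, Function('F')(-59, 287)), -1) = Pow(Add(72414, Mul(-17, -59)), -1) = Pow(Add(72414, 1003), -1) = Pow(73417, -1) = Rational(1, 73417)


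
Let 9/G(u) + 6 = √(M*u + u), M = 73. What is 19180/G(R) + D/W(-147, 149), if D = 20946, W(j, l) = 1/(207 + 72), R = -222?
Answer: 17493442/3 + 1419320*I*√3/9 ≈ 5.8311e+6 + 2.7315e+5*I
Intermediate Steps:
W(j, l) = 1/279
G(u) = 9/(-6 + √74*√u) (G(u) = 9/(-6 + √(73*u + u)) = 9/(-6 + √(74*u)) = 9/(-6 + √74*√u))
19180/G(R) + D/W(-147, 149) = 19180/((9/(-6 + √74*√(-222)))) + 20946/(1/279) = 19180/((9/(-6 + √74*(I*√222)))) + 20946*279 = 19180/((9/(-6 + 74*I*√3))) + 5843934 = 19180*(-⅔ + 74*I*√3/9) + 5843934 = (-38360/3 + 1419320*I*√3/9) + 5843934 = 17493442/3 + 1419320*I*√3/9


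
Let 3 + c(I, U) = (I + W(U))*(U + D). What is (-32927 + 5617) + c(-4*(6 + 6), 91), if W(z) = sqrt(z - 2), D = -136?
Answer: -25153 - 45*sqrt(89) ≈ -25578.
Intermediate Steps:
W(z) = sqrt(-2 + z)
c(I, U) = -3 + (-136 + U)*(I + sqrt(-2 + U)) (c(I, U) = -3 + (I + sqrt(-2 + U))*(U - 136) = -3 + (I + sqrt(-2 + U))*(-136 + U) = -3 + (-136 + U)*(I + sqrt(-2 + U)))
(-32927 + 5617) + c(-4*(6 + 6), 91) = (-32927 + 5617) + (-3 - (-544)*(6 + 6) - 136*sqrt(-2 + 91) - 4*(6 + 6)*91 + 91*sqrt(-2 + 91)) = -27310 + (-3 - (-544)*12 - 136*sqrt(89) - 4*12*91 + 91*sqrt(89)) = -27310 + (-3 - 136*(-48) - 136*sqrt(89) - 48*91 + 91*sqrt(89)) = -27310 + (-3 + 6528 - 136*sqrt(89) - 4368 + 91*sqrt(89)) = -27310 + (2157 - 45*sqrt(89)) = -25153 - 45*sqrt(89)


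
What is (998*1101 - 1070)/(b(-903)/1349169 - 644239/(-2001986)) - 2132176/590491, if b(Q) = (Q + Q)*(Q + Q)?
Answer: 583593231835011253635440/1456335215647835039 ≈ 4.0073e+5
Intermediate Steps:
b(Q) = 4*Q**2 (b(Q) = (2*Q)*(2*Q) = 4*Q**2)
(998*1101 - 1070)/(b(-903)/1349169 - 644239/(-2001986)) - 2132176/590491 = (998*1101 - 1070)/((4*(-903)**2)/1349169 - 644239/(-2001986)) - 2132176/590491 = (1098798 - 1070)/((4*815409)*(1/1349169) - 644239*(-1/2001986)) - 2132176*1/590491 = 1097728/(3261636*(1/1349169) + 644239/2001986) - 2132176/590491 = 1097728/(1087212/449723 + 644239/2001986) - 2132176/590491 = 1097728/(2466312298829/900339149878) - 2132176/590491 = 1097728*(900339149878/2466312298829) - 2132176/590491 = 988327494317277184/2466312298829 - 2132176/590491 = 583593231835011253635440/1456335215647835039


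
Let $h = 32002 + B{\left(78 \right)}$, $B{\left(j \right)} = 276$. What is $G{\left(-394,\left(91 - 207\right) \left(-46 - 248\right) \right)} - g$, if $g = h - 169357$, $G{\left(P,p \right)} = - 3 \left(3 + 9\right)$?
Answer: $137043$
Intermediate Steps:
$G{\left(P,p \right)} = -36$ ($G{\left(P,p \right)} = \left(-3\right) 12 = -36$)
$h = 32278$ ($h = 32002 + 276 = 32278$)
$g = -137079$ ($g = 32278 - 169357 = -137079$)
$G{\left(-394,\left(91 - 207\right) \left(-46 - 248\right) \right)} - g = -36 - -137079 = -36 + 137079 = 137043$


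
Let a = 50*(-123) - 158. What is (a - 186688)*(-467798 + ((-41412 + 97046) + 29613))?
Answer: 73830812796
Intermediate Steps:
a = -6308 (a = -6150 - 158 = -6308)
(a - 186688)*(-467798 + ((-41412 + 97046) + 29613)) = (-6308 - 186688)*(-467798 + ((-41412 + 97046) + 29613)) = -192996*(-467798 + (55634 + 29613)) = -192996*(-467798 + 85247) = -192996*(-382551) = 73830812796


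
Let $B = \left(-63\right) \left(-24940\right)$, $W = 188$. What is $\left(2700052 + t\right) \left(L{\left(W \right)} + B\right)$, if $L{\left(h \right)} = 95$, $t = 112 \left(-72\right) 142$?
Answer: $2443338257660$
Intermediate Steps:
$t = -1145088$ ($t = \left(-8064\right) 142 = -1145088$)
$B = 1571220$
$\left(2700052 + t\right) \left(L{\left(W \right)} + B\right) = \left(2700052 - 1145088\right) \left(95 + 1571220\right) = 1554964 \cdot 1571315 = 2443338257660$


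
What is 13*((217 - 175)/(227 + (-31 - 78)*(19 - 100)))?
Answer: 273/4528 ≈ 0.060292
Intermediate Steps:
13*((217 - 175)/(227 + (-31 - 78)*(19 - 100))) = 13*(42/(227 - 109*(-81))) = 13*(42/(227 + 8829)) = 13*(42/9056) = 13*(42*(1/9056)) = 13*(21/4528) = 273/4528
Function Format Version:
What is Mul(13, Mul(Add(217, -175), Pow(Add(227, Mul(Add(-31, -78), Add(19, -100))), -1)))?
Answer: Rational(273, 4528) ≈ 0.060292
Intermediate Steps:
Mul(13, Mul(Add(217, -175), Pow(Add(227, Mul(Add(-31, -78), Add(19, -100))), -1))) = Mul(13, Mul(42, Pow(Add(227, Mul(-109, -81)), -1))) = Mul(13, Mul(42, Pow(Add(227, 8829), -1))) = Mul(13, Mul(42, Pow(9056, -1))) = Mul(13, Mul(42, Rational(1, 9056))) = Mul(13, Rational(21, 4528)) = Rational(273, 4528)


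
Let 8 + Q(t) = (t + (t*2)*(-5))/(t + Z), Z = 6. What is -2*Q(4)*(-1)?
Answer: -116/5 ≈ -23.200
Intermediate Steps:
Q(t) = -8 - 9*t/(6 + t) (Q(t) = -8 + (t + (t*2)*(-5))/(t + 6) = -8 + (t + (2*t)*(-5))/(6 + t) = -8 + (t - 10*t)/(6 + t) = -8 + (-9*t)/(6 + t) = -8 - 9*t/(6 + t))
-2*Q(4)*(-1) = -2*(-48 - 17*4)/(6 + 4)*(-1) = -2*(-48 - 68)/10*(-1) = -(-116)/5*(-1) = -2*(-58/5)*(-1) = (116/5)*(-1) = -116/5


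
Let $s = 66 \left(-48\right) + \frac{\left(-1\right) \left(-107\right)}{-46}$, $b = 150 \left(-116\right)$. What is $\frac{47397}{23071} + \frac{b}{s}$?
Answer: $\frac{5075633979}{672911857} \approx 7.5428$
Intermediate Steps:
$b = -17400$
$s = - \frac{145835}{46}$ ($s = -3168 + 107 \left(- \frac{1}{46}\right) = -3168 - \frac{107}{46} = - \frac{145835}{46} \approx -3170.3$)
$\frac{47397}{23071} + \frac{b}{s} = \frac{47397}{23071} - \frac{17400}{- \frac{145835}{46}} = 47397 \cdot \frac{1}{23071} - - \frac{160080}{29167} = \frac{47397}{23071} + \frac{160080}{29167} = \frac{5075633979}{672911857}$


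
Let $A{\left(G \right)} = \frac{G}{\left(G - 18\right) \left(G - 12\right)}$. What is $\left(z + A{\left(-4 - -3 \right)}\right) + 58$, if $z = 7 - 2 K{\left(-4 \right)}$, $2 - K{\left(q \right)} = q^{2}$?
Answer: $\frac{22970}{247} \approx 92.996$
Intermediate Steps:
$K{\left(q \right)} = 2 - q^{2}$
$A{\left(G \right)} = \frac{G}{\left(-18 + G\right) \left(-12 + G\right)}$
$z = 35$ ($z = 7 - 2 \left(2 - \left(-4\right)^{2}\right) = 7 - 2 \left(2 - 16\right) = 7 - -28 = 7 + 28 = 35$)
$\left(z + A{\left(-4 - -3 \right)}\right) + 58 = \left(35 + \frac{-4 - -3}{216 + \left(-4 - -3\right)^{2} - 30 \left(-4 - -3\right)}\right) + 58 = \left(35 + \frac{-4 + 3}{216 + \left(-4 + 3\right)^{2} - 30 \left(-4 + 3\right)}\right) + 58 = \left(35 - \frac{1}{216 + \left(-1\right)^{2} - -30}\right) + 58 = \left(35 - \frac{1}{216 + 1 + 30}\right) + 58 = \left(35 - \frac{1}{247}\right) + 58 = \frac{8644}{247} + 58 = \frac{22970}{247}$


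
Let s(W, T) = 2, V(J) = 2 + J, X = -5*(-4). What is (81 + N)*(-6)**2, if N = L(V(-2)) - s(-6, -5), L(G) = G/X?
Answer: 2844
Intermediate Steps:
X = 20
L(G) = G/20
N = -2 (N = (2 - 2)/20 - 1*2 = (1/20)*0 - 2 = 0 - 2 = -2)
(81 + N)*(-6)**2 = (81 - 2)*(-6)**2 = 79*36 = 2844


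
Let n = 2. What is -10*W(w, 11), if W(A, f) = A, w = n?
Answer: -20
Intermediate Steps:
w = 2
-10*W(w, 11) = -10*2 = -20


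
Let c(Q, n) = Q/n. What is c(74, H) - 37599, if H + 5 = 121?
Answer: -2180705/58 ≈ -37598.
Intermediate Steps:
H = 116 (H = -5 + 121 = 116)
c(74, H) - 37599 = 74/116 - 37599 = 74*(1/116) - 37599 = 37/58 - 37599 = -2180705/58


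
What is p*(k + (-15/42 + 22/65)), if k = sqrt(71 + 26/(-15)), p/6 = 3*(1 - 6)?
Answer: 153/91 - 6*sqrt(15585) ≈ -747.36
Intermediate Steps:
p = -90 (p = 6*(3*(1 - 6)) = 6*(3*(-5)) = 6*(-15) = -90)
k = sqrt(15585)/15 (k = sqrt(71 + 26*(-1/15)) = sqrt(71 - 26/15) = sqrt(1039/15) = sqrt(15585)/15 ≈ 8.3227)
p*(k + (-15/42 + 22/65)) = -90*(sqrt(15585)/15 + (-15/42 + 22/65)) = -90*(sqrt(15585)/15 + (-15*1/42 + 22*(1/65))) = -90*(sqrt(15585)/15 + (-5/14 + 22/65)) = -90*(sqrt(15585)/15 - 17/910) = -90*(-17/910 + sqrt(15585)/15) = 153/91 - 6*sqrt(15585)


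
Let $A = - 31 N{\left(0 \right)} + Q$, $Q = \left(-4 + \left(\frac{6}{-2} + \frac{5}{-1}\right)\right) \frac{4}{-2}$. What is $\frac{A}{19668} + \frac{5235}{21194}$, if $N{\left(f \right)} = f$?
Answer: $\frac{8622553}{34736966} \approx 0.24822$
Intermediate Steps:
$Q = 24$ ($Q = \left(-4 + \left(6 \left(- \frac{1}{2}\right) + 5 \left(-1\right)\right)\right) 4 \left(- \frac{1}{2}\right) = \left(-4 - 8\right) \left(-2\right) = \left(-12\right) \left(-2\right) = 24$)
$A = 24$ ($A = \left(-31\right) 0 + 24 = 0 + 24 = 24$)
$\frac{A}{19668} + \frac{5235}{21194} = \frac{24}{19668} + \frac{5235}{21194} = 24 \cdot \frac{1}{19668} + 5235 \cdot \frac{1}{21194} = \frac{2}{1639} + \frac{5235}{21194} = \frac{8622553}{34736966}$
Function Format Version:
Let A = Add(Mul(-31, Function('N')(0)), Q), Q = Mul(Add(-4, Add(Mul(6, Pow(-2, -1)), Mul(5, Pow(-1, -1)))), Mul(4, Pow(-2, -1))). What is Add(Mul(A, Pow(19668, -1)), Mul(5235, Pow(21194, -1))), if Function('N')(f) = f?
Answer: Rational(8622553, 34736966) ≈ 0.24822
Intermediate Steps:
Q = 24 (Q = Mul(Add(-4, Add(Mul(6, Rational(-1, 2)), Mul(5, -1))), Mul(4, Rational(-1, 2))) = Mul(Add(-4, Add(-3, -5)), -2) = Mul(Add(-4, -8), -2) = Mul(-12, -2) = 24)
A = 24 (A = Add(Mul(-31, 0), 24) = Add(0, 24) = 24)
Add(Mul(A, Pow(19668, -1)), Mul(5235, Pow(21194, -1))) = Add(Mul(24, Pow(19668, -1)), Mul(5235, Pow(21194, -1))) = Add(Mul(24, Rational(1, 19668)), Mul(5235, Rational(1, 21194))) = Add(Rational(2, 1639), Rational(5235, 21194)) = Rational(8622553, 34736966)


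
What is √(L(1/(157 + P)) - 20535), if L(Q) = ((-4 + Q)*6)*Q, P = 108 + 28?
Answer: I*√1762916241/293 ≈ 143.3*I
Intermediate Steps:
P = 136
L(Q) = Q*(-24 + 6*Q) (L(Q) = (-24 + 6*Q)*Q = Q*(-24 + 6*Q))
√(L(1/(157 + P)) - 20535) = √(6*(-4 + 1/(157 + 136))/(157 + 136) - 20535) = √(6*(-4 + 1/293)/293 - 20535) = √(6*(1/293)*(-4 + 1/293) - 20535) = √(6*(1/293)*(-1171/293) - 20535) = √(-7026/85849 - 20535) = √(-1762916241/85849) = I*√1762916241/293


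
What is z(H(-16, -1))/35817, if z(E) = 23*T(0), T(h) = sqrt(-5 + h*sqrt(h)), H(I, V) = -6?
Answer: 23*I*sqrt(5)/35817 ≈ 0.0014359*I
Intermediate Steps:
T(h) = sqrt(-5 + h**(3/2))
z(E) = 23*I*sqrt(5) (z(E) = 23*sqrt(-5 + 0**(3/2)) = 23*sqrt(-5 + 0) = 23*sqrt(-5) = 23*(I*sqrt(5)) = 23*I*sqrt(5))
z(H(-16, -1))/35817 = (23*I*sqrt(5))/35817 = (23*I*sqrt(5))*(1/35817) = 23*I*sqrt(5)/35817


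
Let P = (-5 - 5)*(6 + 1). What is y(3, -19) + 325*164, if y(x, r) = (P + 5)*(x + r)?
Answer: 54340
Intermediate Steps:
P = -70 (P = -10*7 = -70)
y(x, r) = -65*r - 65*x (y(x, r) = (-70 + 5)*(x + r) = -65*(r + x) = -65*r - 65*x)
y(3, -19) + 325*164 = (-65*(-19) - 65*3) + 325*164 = (1235 - 195) + 53300 = 1040 + 53300 = 54340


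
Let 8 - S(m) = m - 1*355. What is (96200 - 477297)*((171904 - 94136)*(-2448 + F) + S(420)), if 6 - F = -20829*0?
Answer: 72373945675761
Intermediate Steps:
F = 6 (F = 6 - (-1)*20829*0 = 6 - (-1)*0 = 6 - 1*0 = 6 + 0 = 6)
S(m) = 363 - m (S(m) = 8 - (m - 1*355) = 8 - (m - 355) = 8 - (-355 + m) = 8 + (355 - m) = 363 - m)
(96200 - 477297)*((171904 - 94136)*(-2448 + F) + S(420)) = (96200 - 477297)*((171904 - 94136)*(-2448 + 6) + (363 - 1*420)) = -381097*(77768*(-2442) + (363 - 420)) = -381097*(-189909456 - 57) = -381097*(-189909513) = 72373945675761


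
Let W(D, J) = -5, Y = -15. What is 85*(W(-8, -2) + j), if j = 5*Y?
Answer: -6800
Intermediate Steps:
j = -75 (j = 5*(-15) = -75)
85*(W(-8, -2) + j) = 85*(-5 - 75) = 85*(-80) = -6800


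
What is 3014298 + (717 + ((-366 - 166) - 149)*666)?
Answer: 2561469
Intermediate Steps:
3014298 + (717 + ((-366 - 166) - 149)*666) = 3014298 + (717 + (-532 - 149)*666) = 3014298 + (717 - 681*666) = 3014298 + (717 - 453546) = 3014298 - 452829 = 2561469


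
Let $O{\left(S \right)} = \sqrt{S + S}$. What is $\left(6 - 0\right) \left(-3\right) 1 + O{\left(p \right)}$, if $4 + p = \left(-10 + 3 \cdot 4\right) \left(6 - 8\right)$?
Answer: $-18 + 4 i \approx -18.0 + 4.0 i$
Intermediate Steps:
$p = -8$ ($p = -4 + \left(-10 + 3 \cdot 4\right) \left(6 - 8\right) = -4 + \left(-10 + 12\right) \left(-2\right) = -4 + 2 \left(-2\right) = -4 - 4 = -8$)
$O{\left(S \right)} = \sqrt{2} \sqrt{S}$ ($O{\left(S \right)} = \sqrt{2 S} = \sqrt{2} \sqrt{S}$)
$\left(6 - 0\right) \left(-3\right) 1 + O{\left(p \right)} = \left(6 - 0\right) \left(-3\right) 1 + \sqrt{2} \sqrt{-8} = \left(6 + 0\right) \left(-3\right) 1 + \sqrt{2} \cdot 2 i \sqrt{2} = 6 \left(-3\right) 1 + 4 i = \left(-18\right) 1 + 4 i = -18 + 4 i$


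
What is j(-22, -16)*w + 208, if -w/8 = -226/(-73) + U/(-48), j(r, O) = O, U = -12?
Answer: 46448/73 ≈ 636.27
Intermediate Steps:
w = -1954/73 (w = -8*(-226/(-73) - 12/(-48)) = -8*(-226*(-1/73) - 12*(-1/48)) = -8*(226/73 + ¼) = -8*977/292 = -1954/73 ≈ -26.767)
j(-22, -16)*w + 208 = -16*(-1954/73) + 208 = 31264/73 + 208 = 46448/73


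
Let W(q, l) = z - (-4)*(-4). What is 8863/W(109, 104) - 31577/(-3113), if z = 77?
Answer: 29516716/189893 ≈ 155.44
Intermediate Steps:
W(q, l) = 61 (W(q, l) = 77 - (-4)*(-4) = 77 - 1*16 = 77 - 16 = 61)
8863/W(109, 104) - 31577/(-3113) = 8863/61 - 31577/(-3113) = 8863*(1/61) - 31577*(-1/3113) = 8863/61 + 31577/3113 = 29516716/189893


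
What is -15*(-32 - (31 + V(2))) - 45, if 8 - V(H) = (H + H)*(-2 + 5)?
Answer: 840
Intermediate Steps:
V(H) = 8 - 6*H (V(H) = 8 - (H + H)*(-2 + 5) = 8 - 2*H*3 = 8 - 6*H)
-15*(-32 - (31 + V(2))) - 45 = -15*(-32 - (31 + (8 - 6*2))) - 45 = -15*(-32 - (31 + (8 - 12))) - 45 = -15*(-32 - (31 - 4)) - 45 = -15*(-32 - 1*27) - 45 = -15*(-32 - 27) - 45 = -15*(-59) - 45 = 885 - 45 = 840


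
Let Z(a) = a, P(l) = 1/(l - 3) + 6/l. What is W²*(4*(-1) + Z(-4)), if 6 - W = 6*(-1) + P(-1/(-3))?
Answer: -2025/8 ≈ -253.13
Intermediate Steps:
P(l) = 1/(-3 + l) + 6/l
W = -45/8 (W = 6 - (6*(-1) + (-18 + 7*(-1/(-3)))/(((-1/(-3)))*(-3 - 1/(-3)))) = 6 - (-6 + (-18 + 7*(-1*(-⅓)))/(((-1*(-⅓)))*(-3 - 1*(-⅓)))) = 6 - (-6 + (-18 + 7*(⅓))/((⅓)*(-3 + ⅓))) = 6 - (-6 + 3*(-18 + 7/3)/(-8/3)) = 6 - (-6 + 3*(-3/8)*(-47/3)) = 6 - (-6 + 141/8) = 6 - 1*93/8 = 6 - 93/8 = -45/8 ≈ -5.6250)
W²*(4*(-1) + Z(-4)) = (-45/8)²*(4*(-1) - 4) = 2025*(-4 - 4)/64 = (2025/64)*(-8) = -2025/8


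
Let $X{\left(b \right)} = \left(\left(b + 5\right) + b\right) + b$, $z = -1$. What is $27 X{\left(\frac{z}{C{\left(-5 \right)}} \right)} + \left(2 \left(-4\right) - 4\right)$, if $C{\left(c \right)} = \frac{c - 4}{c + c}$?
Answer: $33$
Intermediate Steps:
$C{\left(c \right)} = \frac{-4 + c}{2 c}$
$X{\left(b \right)} = 5 + 3 b$ ($X{\left(b \right)} = \left(\left(5 + b\right) + b\right) + b = \left(5 + 2 b\right) + b = 5 + 3 b$)
$27 X{\left(\frac{z}{C{\left(-5 \right)}} \right)} + \left(2 \left(-4\right) - 4\right) = 27 \left(5 + 3 \left(- \frac{1}{\frac{1}{2} \frac{1}{-5} \left(-4 - 5\right)}\right)\right) + \left(2 \left(-4\right) - 4\right) = 27 \left(5 + 3 \left(- \frac{1}{\frac{1}{2} \left(- \frac{1}{5}\right) \left(-9\right)}\right)\right) - 12 = 27 \left(5 + 3 \left(- \frac{1}{\frac{9}{10}}\right)\right) - 12 = 27 \left(5 + 3 \left(\left(-1\right) \frac{10}{9}\right)\right) - 12 = 27 \left(5 + 3 \left(- \frac{10}{9}\right)\right) - 12 = 27 \left(5 - \frac{10}{3}\right) - 12 = 27 \cdot \frac{5}{3} - 12 = 45 - 12 = 33$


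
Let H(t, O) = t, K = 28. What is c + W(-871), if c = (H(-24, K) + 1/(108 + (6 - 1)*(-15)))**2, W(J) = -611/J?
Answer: 41971810/72963 ≈ 575.25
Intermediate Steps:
c = 625681/1089 (c = (-24 + 1/(108 + (6 - 1)*(-15)))**2 = (-24 + 1/(108 + 5*(-15)))**2 = (-24 + 1/(108 - 75))**2 = (-24 + 1/33)**2 = (-791/33)**2 = 625681/1089 ≈ 574.55)
c + W(-871) = 625681/1089 - 611/(-871) = 625681/1089 - 611*(-1/871) = 625681/1089 + 47/67 = 41971810/72963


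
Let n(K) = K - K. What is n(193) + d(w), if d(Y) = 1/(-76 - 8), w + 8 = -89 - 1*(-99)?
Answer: -1/84 ≈ -0.011905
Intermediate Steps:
n(K) = 0
w = 2 (w = -8 + (-89 - 1*(-99)) = -8 + (-89 + 99) = -8 + 10 = 2)
d(Y) = -1/84 (d(Y) = 1/(-84) = -1/84)
n(193) + d(w) = 0 - 1/84 = -1/84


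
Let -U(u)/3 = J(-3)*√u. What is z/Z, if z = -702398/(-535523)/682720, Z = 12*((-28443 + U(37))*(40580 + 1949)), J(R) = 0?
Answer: -351199/2653582388986105369920 ≈ -1.3235e-16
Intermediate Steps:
U(u) = 0 (U(u) = -0*√u = -3*0 = 0)
Z = -14515828164 (Z = 12*((-28443 + 0)*(40580 + 1949)) = 12*(-28443*42529) = 12*(-1209652347) = -14515828164)
z = 351199/182806131280 (z = -702398*(-1/535523)*(1/682720) = (702398/535523)*(1/682720) = 351199/182806131280 ≈ 1.9212e-6)
z/Z = (351199/182806131280)/(-14515828164) = (351199/182806131280)*(-1/14515828164) = -351199/2653582388986105369920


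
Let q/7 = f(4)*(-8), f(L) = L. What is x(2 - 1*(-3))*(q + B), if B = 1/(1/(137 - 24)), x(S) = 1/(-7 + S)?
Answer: 111/2 ≈ 55.500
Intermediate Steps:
B = 113 (B = 1/(1/113) = 113)
q = -224 (q = 7*(4*(-8)) = 7*(-32) = -224)
x(2 - 1*(-3))*(q + B) = (-224 + 113)/(-7 + (2 - 1*(-3))) = -111/(-7 + (2 + 3)) = -111/(-7 + 5) = -111/(-2) = -½*(-111) = 111/2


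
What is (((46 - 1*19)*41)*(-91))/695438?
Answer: -100737/695438 ≈ -0.14485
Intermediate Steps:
(((46 - 1*19)*41)*(-91))/695438 = (((46 - 19)*41)*(-91))*(1/695438) = ((27*41)*(-91))*(1/695438) = (1107*(-91))*(1/695438) = -100737*1/695438 = -100737/695438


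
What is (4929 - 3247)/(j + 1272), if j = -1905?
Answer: -1682/633 ≈ -2.6572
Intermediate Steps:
(4929 - 3247)/(j + 1272) = (4929 - 3247)/(-1905 + 1272) = 1682/(-633) = 1682*(-1/633) = -1682/633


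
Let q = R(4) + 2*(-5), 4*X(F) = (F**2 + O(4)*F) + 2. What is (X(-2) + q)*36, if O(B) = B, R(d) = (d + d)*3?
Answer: 486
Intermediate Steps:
R(d) = 6*d (R(d) = (2*d)*3 = 6*d)
X(F) = 1/2 + F + F**2/4 (X(F) = ((F**2 + 4*F) + 2)/4 = (2 + F**2 + 4*F)/4 = 1/2 + F + F**2/4)
q = 14 (q = 6*4 + 2*(-5) = 24 - 10 = 14)
(X(-2) + q)*36 = ((1/2 - 2 + (1/4)*(-2)**2) + 14)*36 = ((1/2 - 2 + (1/4)*4) + 14)*36 = ((1/2 - 2 + 1) + 14)*36 = (-1/2 + 14)*36 = (27/2)*36 = 486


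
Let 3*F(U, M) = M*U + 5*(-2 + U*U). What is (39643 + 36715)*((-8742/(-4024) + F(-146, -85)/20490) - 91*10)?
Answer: -47528010199437/687098 ≈ -6.9172e+7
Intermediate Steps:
F(U, M) = -10/3 + 5*U²/3 + M*U/3 (F(U, M) = (M*U + 5*(-2 + U*U))/3 = (M*U + 5*(-2 + U²))/3 = (M*U + (-10 + 5*U²))/3 = (-10 + 5*U² + M*U)/3 = -10/3 + 5*U²/3 + M*U/3)
(39643 + 36715)*((-8742/(-4024) + F(-146, -85)/20490) - 91*10) = (39643 + 36715)*((-8742/(-4024) + (-10/3 + (5/3)*(-146)² + (⅓)*(-85)*(-146))/20490) - 91*10) = 76358*((-8742*(-1/4024) + (-10/3 + (5/3)*21316 + 12410/3)*(1/20490)) - 910) = 76358*((4371/2012 + (-10/3 + 106580/3 + 12410/3)*(1/20490)) - 910) = 76358*((4371/2012 + 39660*(1/20490)) - 910) = 76358*((4371/2012 + 1322/683) - 910) = 76358*(5645257/1374196 - 910) = 76358*(-1244873103/1374196) = -47528010199437/687098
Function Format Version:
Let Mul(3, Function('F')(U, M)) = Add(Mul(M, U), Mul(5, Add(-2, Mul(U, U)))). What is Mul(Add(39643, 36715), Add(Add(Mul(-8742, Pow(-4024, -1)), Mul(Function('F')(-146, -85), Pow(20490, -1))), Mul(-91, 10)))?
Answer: Rational(-47528010199437, 687098) ≈ -6.9172e+7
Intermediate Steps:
Function('F')(U, M) = Add(Rational(-10, 3), Mul(Rational(5, 3), Pow(U, 2)), Mul(Rational(1, 3), M, U)) (Function('F')(U, M) = Mul(Rational(1, 3), Add(Mul(M, U), Mul(5, Add(-2, Mul(U, U))))) = Mul(Rational(1, 3), Add(Mul(M, U), Mul(5, Add(-2, Pow(U, 2))))) = Mul(Rational(1, 3), Add(Mul(M, U), Add(-10, Mul(5, Pow(U, 2))))) = Mul(Rational(1, 3), Add(-10, Mul(5, Pow(U, 2)), Mul(M, U))) = Add(Rational(-10, 3), Mul(Rational(5, 3), Pow(U, 2)), Mul(Rational(1, 3), M, U)))
Mul(Add(39643, 36715), Add(Add(Mul(-8742, Pow(-4024, -1)), Mul(Function('F')(-146, -85), Pow(20490, -1))), Mul(-91, 10))) = Mul(Add(39643, 36715), Add(Add(Mul(-8742, Pow(-4024, -1)), Mul(Add(Rational(-10, 3), Mul(Rational(5, 3), Pow(-146, 2)), Mul(Rational(1, 3), -85, -146)), Pow(20490, -1))), Mul(-91, 10))) = Mul(76358, Add(Add(Mul(-8742, Rational(-1, 4024)), Mul(Add(Rational(-10, 3), Mul(Rational(5, 3), 21316), Rational(12410, 3)), Rational(1, 20490))), -910)) = Mul(76358, Add(Add(Rational(4371, 2012), Mul(Add(Rational(-10, 3), Rational(106580, 3), Rational(12410, 3)), Rational(1, 20490))), -910)) = Mul(76358, Add(Add(Rational(4371, 2012), Mul(39660, Rational(1, 20490))), -910)) = Mul(76358, Add(Add(Rational(4371, 2012), Rational(1322, 683)), -910)) = Mul(76358, Add(Rational(5645257, 1374196), -910)) = Mul(76358, Rational(-1244873103, 1374196)) = Rational(-47528010199437, 687098)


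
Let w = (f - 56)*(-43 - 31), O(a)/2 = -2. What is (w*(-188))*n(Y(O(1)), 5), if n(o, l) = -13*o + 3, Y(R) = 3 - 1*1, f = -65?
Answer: 38717096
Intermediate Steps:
O(a) = -4 (O(a) = 2*(-2) = -4)
Y(R) = 2 (Y(R) = 3 - 1 = 2)
n(o, l) = 3 - 13*o
w = 8954 (w = (-65 - 56)*(-43 - 31) = -121*(-74) = 8954)
(w*(-188))*n(Y(O(1)), 5) = (8954*(-188))*(3 - 13*2) = -1683352*(3 - 26) = -1683352*(-23) = 38717096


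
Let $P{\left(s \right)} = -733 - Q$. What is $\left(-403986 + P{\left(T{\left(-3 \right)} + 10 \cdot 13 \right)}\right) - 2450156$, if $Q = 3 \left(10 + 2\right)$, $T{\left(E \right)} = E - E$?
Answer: $-2854911$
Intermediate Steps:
$T{\left(E \right)} = 0$
$Q = 36$ ($Q = 3 \cdot 12 = 36$)
$P{\left(s \right)} = -769$ ($P{\left(s \right)} = -733 - 36 = -769$)
$\left(-403986 + P{\left(T{\left(-3 \right)} + 10 \cdot 13 \right)}\right) - 2450156 = \left(-403986 - 769\right) - 2450156 = -404755 - 2450156 = -2854911$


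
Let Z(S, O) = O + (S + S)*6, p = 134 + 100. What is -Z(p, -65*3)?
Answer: -2613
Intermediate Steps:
p = 234
Z(S, O) = O + 12*S (Z(S, O) = O + (2*S)*6 = O + 12*S)
-Z(p, -65*3) = -(-65*3 + 12*234) = -(-195 + 2808) = -1*2613 = -2613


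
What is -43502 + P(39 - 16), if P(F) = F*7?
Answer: -43341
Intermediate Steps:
P(F) = 7*F
-43502 + P(39 - 16) = -43502 + 7*(39 - 16) = -43502 + 7*23 = -43502 + 161 = -43341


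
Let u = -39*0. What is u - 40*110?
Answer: -4400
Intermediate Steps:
u = 0
u - 40*110 = 0 - 40*110 = 0 - 4400 = -4400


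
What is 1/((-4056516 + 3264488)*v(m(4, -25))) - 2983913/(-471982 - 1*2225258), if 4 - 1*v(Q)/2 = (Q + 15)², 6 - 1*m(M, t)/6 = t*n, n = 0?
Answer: 109600015212113/99070430326140 ≈ 1.1063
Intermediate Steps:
m(M, t) = 36 (m(M, t) = 36 - 6*t*0 = 36 - 6*0 = 36 + 0 = 36)
v(Q) = 8 - 2*(15 + Q)² (v(Q) = 8 - 2*(Q + 15)² = 8 - 2*(15 + Q)²)
1/((-4056516 + 3264488)*v(m(4, -25))) - 2983913/(-471982 - 1*2225258) = 1/((-4056516 + 3264488)*(8 - 2*(15 + 36)²)) - 2983913/(-471982 - 1*2225258) = 1/((-792028)*(8 - 2*51²)) - 2983913/(-471982 - 2225258) = -1/(792028*(8 - 2*2601)) - 2983913/(-2697240) = -1/(792028*(8 - 5202)) - 2983913*(-1/2697240) = -1/792028/(-5194) + 2983913/2697240 = -1/792028*(-1/5194) + 2983913/2697240 = 1/4113793432 + 2983913/2697240 = 109600015212113/99070430326140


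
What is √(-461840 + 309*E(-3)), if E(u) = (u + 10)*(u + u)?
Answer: I*√474818 ≈ 689.07*I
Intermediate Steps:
E(u) = 2*u*(10 + u) (E(u) = (10 + u)*(2*u) = 2*u*(10 + u))
√(-461840 + 309*E(-3)) = √(-461840 + 309*(2*(-3)*(10 - 3))) = √(-461840 + 309*(2*(-3)*7)) = √(-461840 + 309*(-42)) = √(-461840 - 12978) = √(-474818) = I*√474818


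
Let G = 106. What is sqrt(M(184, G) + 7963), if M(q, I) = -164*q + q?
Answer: I*sqrt(22029) ≈ 148.42*I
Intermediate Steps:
M(q, I) = -163*q
sqrt(M(184, G) + 7963) = sqrt(-163*184 + 7963) = sqrt(-29992 + 7963) = sqrt(-22029) = I*sqrt(22029)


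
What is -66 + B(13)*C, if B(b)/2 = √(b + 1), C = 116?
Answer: -66 + 232*√14 ≈ 802.06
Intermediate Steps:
B(b) = 2*√(1 + b) (B(b) = 2*√(b + 1) = 2*√(1 + b))
-66 + B(13)*C = -66 + (2*√(1 + 13))*116 = -66 + (2*√14)*116 = -66 + 232*√14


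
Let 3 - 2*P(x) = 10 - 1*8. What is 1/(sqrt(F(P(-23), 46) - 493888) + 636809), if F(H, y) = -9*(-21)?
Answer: 636809/405526196180 - I*sqrt(493699)/405526196180 ≈ 1.5703e-6 - 1.7327e-9*I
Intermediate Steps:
P(x) = 1/2 (P(x) = 3/2 - (10 - 1*8)/2 = 3/2 - (10 - 8)/2 = 3/2 - 1/2*2 = 3/2 - 1 = 1/2)
F(H, y) = 189
1/(sqrt(F(P(-23), 46) - 493888) + 636809) = 1/(sqrt(189 - 493888) + 636809) = 1/(sqrt(-493699) + 636809) = 1/(I*sqrt(493699) + 636809) = 1/(636809 + I*sqrt(493699))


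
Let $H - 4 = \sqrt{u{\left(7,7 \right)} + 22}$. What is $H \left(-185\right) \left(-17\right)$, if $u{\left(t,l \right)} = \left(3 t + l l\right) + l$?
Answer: $12580 + 9435 \sqrt{11} \approx 43872.0$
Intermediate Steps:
$u{\left(t,l \right)} = l + l^{2} + 3 t$ ($u{\left(t,l \right)} = \left(3 t + l^{2}\right) + l = \left(l^{2} + 3 t\right) + l = l + l^{2} + 3 t$)
$H = 4 + 3 \sqrt{11}$ ($H = 4 + \sqrt{\left(7 + 7^{2} + 3 \cdot 7\right) + 22} = 4 + \sqrt{\left(7 + 49 + 21\right) + 22} = 4 + \sqrt{77 + 22} = 4 + \sqrt{99} = 4 + 3 \sqrt{11} \approx 13.95$)
$H \left(-185\right) \left(-17\right) = \left(4 + 3 \sqrt{11}\right) \left(-185\right) \left(-17\right) = \left(-740 - 555 \sqrt{11}\right) \left(-17\right) = 12580 + 9435 \sqrt{11}$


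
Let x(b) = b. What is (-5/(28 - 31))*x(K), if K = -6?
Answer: -10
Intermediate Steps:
(-5/(28 - 31))*x(K) = (-5/(28 - 31))*(-6) = (-5/(-3))*(-6) = -⅓*(-5)*(-6) = (5/3)*(-6) = -10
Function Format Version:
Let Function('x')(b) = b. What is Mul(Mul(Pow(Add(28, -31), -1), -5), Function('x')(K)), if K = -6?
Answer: -10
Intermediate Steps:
Mul(Mul(Pow(Add(28, -31), -1), -5), Function('x')(K)) = Mul(Mul(Pow(Add(28, -31), -1), -5), -6) = Mul(Mul(Pow(-3, -1), -5), -6) = Mul(Mul(Rational(-1, 3), -5), -6) = Mul(Rational(5, 3), -6) = -10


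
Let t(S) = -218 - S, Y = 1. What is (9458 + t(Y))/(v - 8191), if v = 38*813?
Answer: 9239/22703 ≈ 0.40695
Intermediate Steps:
v = 30894
(9458 + t(Y))/(v - 8191) = (9458 + (-218 - 1*1))/(30894 - 8191) = (9458 + (-218 - 1))/22703 = (9458 - 219)*(1/22703) = 9239*(1/22703) = 9239/22703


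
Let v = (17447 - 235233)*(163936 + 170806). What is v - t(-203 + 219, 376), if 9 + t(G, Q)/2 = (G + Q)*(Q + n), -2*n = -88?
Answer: -72902450474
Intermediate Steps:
n = 44 (n = -½*(-88) = 44)
t(G, Q) = -18 + 2*(44 + Q)*(G + Q) (t(G, Q) = -18 + 2*((G + Q)*(Q + 44)) = -18 + 2*((G + Q)*(44 + Q)) = -18 + 2*((44 + Q)*(G + Q)) = -18 + 2*(44 + Q)*(G + Q))
v = -72902121212 (v = -217786*334742 = -72902121212)
v - t(-203 + 219, 376) = -72902121212 - (-18 + 2*376² + 88*(-203 + 219) + 88*376 + 2*(-203 + 219)*376) = -72902121212 - (-18 + 2*141376 + 88*16 + 33088 + 2*16*376) = -72902121212 - (-18 + 282752 + 1408 + 33088 + 12032) = -72902121212 - 1*329262 = -72902121212 - 329262 = -72902450474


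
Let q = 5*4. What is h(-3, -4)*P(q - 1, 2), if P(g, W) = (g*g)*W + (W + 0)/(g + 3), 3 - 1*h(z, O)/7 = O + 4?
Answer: 166803/11 ≈ 15164.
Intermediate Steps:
h(z, O) = -7 - 7*O (h(z, O) = 21 - 7*(O + 4) = 21 - 7*(4 + O) = 21 + (-28 - 7*O) = -7 - 7*O)
q = 20
P(g, W) = W*g² + W/(3 + g) (P(g, W) = g²*W + W/(3 + g) = W*g² + W/(3 + g))
h(-3, -4)*P(q - 1, 2) = (-7 - 7*(-4))*(2*(1 + (20 - 1)³ + 3*(20 - 1)²)/(3 + (20 - 1))) = (-7 + 28)*(2*(1 + 19³ + 3*19²)/(3 + 19)) = 21*(2*(1 + 6859 + 3*361)/22) = 21*(2*(1/22)*(1 + 6859 + 1083)) = 21*(2*(1/22)*7943) = 21*(7943/11) = 166803/11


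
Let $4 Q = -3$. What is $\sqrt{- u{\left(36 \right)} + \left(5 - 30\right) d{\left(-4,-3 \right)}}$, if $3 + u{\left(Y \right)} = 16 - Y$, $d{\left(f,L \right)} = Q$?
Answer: $\frac{\sqrt{167}}{2} \approx 6.4614$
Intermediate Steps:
$Q = - \frac{3}{4}$ ($Q = \frac{1}{4} \left(-3\right) = - \frac{3}{4} \approx -0.75$)
$d{\left(f,L \right)} = - \frac{3}{4}$
$u{\left(Y \right)} = 13 - Y$ ($u{\left(Y \right)} = -3 - \left(-16 + Y\right) = 13 - Y$)
$\sqrt{- u{\left(36 \right)} + \left(5 - 30\right) d{\left(-4,-3 \right)}} = \sqrt{- (13 - 36) + \left(5 - 30\right) \left(- \frac{3}{4}\right)} = \sqrt{- (13 - 36) - - \frac{75}{4}} = \sqrt{\left(-1\right) \left(-23\right) + \frac{75}{4}} = \sqrt{23 + \frac{75}{4}} = \sqrt{\frac{167}{4}} = \frac{\sqrt{167}}{2}$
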